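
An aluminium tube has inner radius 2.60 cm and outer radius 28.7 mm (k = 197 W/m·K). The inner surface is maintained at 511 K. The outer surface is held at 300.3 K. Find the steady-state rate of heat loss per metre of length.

Q' = 2πk·ΔT/ln(r₂/r₁) = 2π × 197 × 210.7 / ln(0.0287/0.0260) = 2.64×10^6 W/m

Q' = 2640 kW/m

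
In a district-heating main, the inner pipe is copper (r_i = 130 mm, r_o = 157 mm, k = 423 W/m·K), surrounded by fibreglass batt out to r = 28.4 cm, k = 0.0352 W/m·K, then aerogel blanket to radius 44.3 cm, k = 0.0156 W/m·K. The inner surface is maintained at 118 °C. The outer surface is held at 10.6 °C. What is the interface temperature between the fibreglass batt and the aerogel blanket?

T = 78.1 °C

Resistance network (inner→outer):
  R'_copper = ln(0.157/0.130)/(2πk) = 0.1887/(2π·423) = 7.100×10^-5 m·K/W
  R'_fibreglass batt = ln(0.284/0.157)/(2πk) = 0.5927/(2π·0.0352) = 2.680 m·K/W
  R'_aerogel blanket = ln(0.443/0.284)/(2πk) = 0.4446/(2π·0.0156) = 4.536 m·K/W
ΣR = 7.100×10^-5 + 2.680 + 4.536 = 7.216 m·K/W
Q' = ΔT/ΣR = (118 °C − 10.6 °C)/7.216 = 14.88 W/m
From the inner boundary to the fibreglass batt/aerogel blanket interface, ΣR_partial = 2.680 m·K/W.
T_interface = T_in − Q'·ΣR_partial = 118 °C − (14.88)(2.680) = 78.1 °C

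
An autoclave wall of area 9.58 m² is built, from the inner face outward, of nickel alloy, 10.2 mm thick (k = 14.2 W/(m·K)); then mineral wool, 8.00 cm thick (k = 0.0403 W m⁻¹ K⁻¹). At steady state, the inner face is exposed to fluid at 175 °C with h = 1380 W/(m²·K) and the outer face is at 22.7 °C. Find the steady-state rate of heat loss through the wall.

Series thermal resistances, inner to outer:
  R_conv,in = 1/(hA) = 1/(1380·9.58) = 7.564×10^-5 K/W
  R_nickel alloy = L/(kA) = 0.0102/(14.2·9.58) = 7.498×10^-5 K/W
  R_mineral wool = L/(kA) = 0.0800/(0.0403·9.58) = 0.2072 K/W
ΣR = 7.564×10^-5 + 7.498×10^-5 + 0.2072 = 0.2074 K/W
Q = ΔT/ΣR = (175 °C − 22.7 °C)/0.2074 = 734 W

Q = 734 W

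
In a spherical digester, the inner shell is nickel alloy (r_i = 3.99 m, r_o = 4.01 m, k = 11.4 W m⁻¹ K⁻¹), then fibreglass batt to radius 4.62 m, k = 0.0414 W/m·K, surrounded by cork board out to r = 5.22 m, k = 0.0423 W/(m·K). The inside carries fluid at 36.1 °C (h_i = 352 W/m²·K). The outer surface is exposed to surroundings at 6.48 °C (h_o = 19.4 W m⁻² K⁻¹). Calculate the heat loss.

Resistance network (inner→outer):
  R_conv,in = 1/(4πr²h) = 1/(4π·3.99²·352) = 1.420×10^-5 K/W
  R_nickel alloy = (1/3.99 − 1/4.01)/(4πk) = 0.001250/(4π·11.4) = 8.726×10^-6 K/W
  R_fibreglass batt = (1/4.01 − 1/4.62)/(4πk) = 0.03293/(4π·0.0414) = 0.06329 K/W
  R_cork board = (1/4.62 − 1/5.22)/(4πk) = 0.02488/(4π·0.0423) = 0.04680 K/W
  R_conv,out = 1/(4πr²h) = 1/(4π·5.22²·19.4) = 1.505×10^-4 K/W
ΣR = 1.420×10^-5 + 8.726×10^-6 + 0.06329 + 0.04680 + 1.505×10^-4 = 0.1103 K/W
Q = ΔT/ΣR = (36.1 °C − 6.48 °C)/0.1103 = 269 W

Q = 269 W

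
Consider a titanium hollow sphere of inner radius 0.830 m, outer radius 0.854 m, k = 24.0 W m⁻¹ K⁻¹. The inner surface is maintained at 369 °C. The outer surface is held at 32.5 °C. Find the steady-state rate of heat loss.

Q = 3000 kW

Q = 4πk·ΔT/(1/r₁ − 1/r₂) = 4π × 24.0 × 336.5 / (1/0.830 − 1/0.854) = 3.00×10^6 W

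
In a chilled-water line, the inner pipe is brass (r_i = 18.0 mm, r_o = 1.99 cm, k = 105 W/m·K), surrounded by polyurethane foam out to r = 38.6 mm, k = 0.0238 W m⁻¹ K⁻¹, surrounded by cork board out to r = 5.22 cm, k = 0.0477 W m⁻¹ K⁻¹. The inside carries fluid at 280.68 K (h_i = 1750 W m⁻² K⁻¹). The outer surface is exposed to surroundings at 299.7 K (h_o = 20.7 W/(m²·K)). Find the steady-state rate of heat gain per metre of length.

Resistance network (inner→outer):
  R'_conv,in = 1/(2πr h) = 1/(2π·0.0180·1750) = 0.005053 m·K/W
  R'_brass = ln(0.0199/0.0180)/(2πk) = 0.1003/(2π·105) = 1.521×10^-4 m·K/W
  R'_polyurethane foam = ln(0.0386/0.0199)/(2πk) = 0.6625/(2π·0.0238) = 4.430 m·K/W
  R'_cork board = ln(0.0522/0.0386)/(2πk) = 0.3018/(2π·0.0477) = 1.007 m·K/W
  R'_conv,out = 1/(2πr h) = 1/(2π·0.0522·20.7) = 0.1473 m·K/W
ΣR = 0.005053 + 1.521×10^-4 + 4.430 + 1.007 + 0.1473 = 5.590 m·K/W
Q' = ΔT/ΣR = (280.68 K − 299.7 K)/5.590 = -3.40 W/m
(Negative Q' ⇒ heat flows inward; heat gain = 3.40 W/m.)

Q' = 3.40 W/m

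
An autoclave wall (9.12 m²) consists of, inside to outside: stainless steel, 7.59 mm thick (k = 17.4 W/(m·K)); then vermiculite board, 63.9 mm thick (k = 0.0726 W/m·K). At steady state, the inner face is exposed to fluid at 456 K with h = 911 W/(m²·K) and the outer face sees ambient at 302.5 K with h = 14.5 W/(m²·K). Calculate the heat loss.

Q = 1470 W

Resistance network (inner→outer):
  R_conv,in = 1/(hA) = 1/(911·9.12) = 1.204×10^-4 K/W
  R_stainless steel = L/(kA) = 0.00759/(17.4·9.12) = 4.783×10^-5 K/W
  R_vermiculite board = L/(kA) = 0.0639/(0.0726·9.12) = 0.09651 K/W
  R_conv,out = 1/(hA) = 1/(14.5·9.12) = 0.007562 K/W
ΣR = 1.204×10^-4 + 4.783×10^-5 + 0.09651 + 0.007562 = 0.1042 K/W
Q = ΔT/ΣR = (456 K − 302.5 K)/0.1042 = 1470 W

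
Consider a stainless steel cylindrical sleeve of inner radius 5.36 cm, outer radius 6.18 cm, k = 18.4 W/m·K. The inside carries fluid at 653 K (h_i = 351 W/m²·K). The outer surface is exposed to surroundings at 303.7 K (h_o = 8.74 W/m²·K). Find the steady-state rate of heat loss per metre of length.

Series thermal resistances, inner to outer:
  R'_conv,in = 1/(2πr h) = 1/(2π·0.0536·351) = 0.008460 m·K/W
  R'_stainless steel = ln(0.0618/0.0536)/(2πk) = 0.1424/(2π·18.4) = 0.001231 m·K/W
  R'_conv,out = 1/(2πr h) = 1/(2π·0.0618·8.74) = 0.2947 m·K/W
ΣR = 0.008460 + 0.001231 + 0.2947 = 0.3044 m·K/W
Q' = ΔT/ΣR = (653 K − 303.7 K)/0.3044 = 1150 W/m

Q' = 1150 W/m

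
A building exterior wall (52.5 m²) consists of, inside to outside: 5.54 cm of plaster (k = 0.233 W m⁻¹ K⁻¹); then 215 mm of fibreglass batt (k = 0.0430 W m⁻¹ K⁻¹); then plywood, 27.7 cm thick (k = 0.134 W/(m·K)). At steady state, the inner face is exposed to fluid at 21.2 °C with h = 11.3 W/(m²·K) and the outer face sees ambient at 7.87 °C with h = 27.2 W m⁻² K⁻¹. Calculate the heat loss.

Q = 94.2 W

Series thermal resistances, inner to outer:
  R_conv,in = 1/(hA) = 1/(11.3·52.5) = 0.001686 K/W
  R_plaster = L/(kA) = 0.0554/(0.233·52.5) = 0.004529 K/W
  R_fibreglass batt = L/(kA) = 0.215/(0.0430·52.5) = 0.09524 K/W
  R_plywood = L/(kA) = 0.277/(0.134·52.5) = 0.03937 K/W
  R_conv,out = 1/(hA) = 1/(27.2·52.5) = 7.003×10^-4 K/W
ΣR = 0.001686 + 0.004529 + 0.09524 + 0.03937 + 7.003×10^-4 = 0.1415 K/W
Q = ΔT/ΣR = (21.2 °C − 7.87 °C)/0.1415 = 94.2 W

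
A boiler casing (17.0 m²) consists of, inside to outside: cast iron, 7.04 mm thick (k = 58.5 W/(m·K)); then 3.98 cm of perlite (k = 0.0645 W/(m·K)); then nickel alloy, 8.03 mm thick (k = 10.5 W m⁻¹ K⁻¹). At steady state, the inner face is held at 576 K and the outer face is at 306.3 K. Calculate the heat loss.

Q = 7.42 kW

Treat each layer as a resistance in series:
  R_cast iron = L/(kA) = 0.00704/(58.5·17.0) = 7.079×10^-6 K/W
  R_perlite = L/(kA) = 0.0398/(0.0645·17.0) = 0.03630 K/W
  R_nickel alloy = L/(kA) = 0.00803/(10.5·17.0) = 4.499×10^-5 K/W
ΣR = 7.079×10^-6 + 0.03630 + 4.499×10^-5 = 0.03635 K/W
Q = ΔT/ΣR = (576 K − 306.3 K)/0.03635 = 7420 W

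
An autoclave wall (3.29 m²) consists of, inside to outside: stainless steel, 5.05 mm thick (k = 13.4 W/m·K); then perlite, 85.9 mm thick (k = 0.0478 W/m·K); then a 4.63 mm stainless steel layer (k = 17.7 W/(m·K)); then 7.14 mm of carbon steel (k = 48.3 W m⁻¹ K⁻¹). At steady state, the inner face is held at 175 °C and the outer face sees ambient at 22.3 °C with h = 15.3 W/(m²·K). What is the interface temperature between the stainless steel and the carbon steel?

Treat each layer as a resistance in series:
  R_stainless steel = L/(kA) = 0.00505/(13.4·3.29) = 1.145×10^-4 K/W
  R_perlite = L/(kA) = 0.0859/(0.0478·3.29) = 0.5462 K/W
  R_stainless steel = L/(kA) = 0.00463/(17.7·3.29) = 7.951×10^-5 K/W
  R_carbon steel = L/(kA) = 0.00714/(48.3·3.29) = 4.493×10^-5 K/W
  R_conv,out = 1/(hA) = 1/(15.3·3.29) = 0.01987 K/W
ΣR = 1.145×10^-4 + 0.5462 + 7.951×10^-5 + 4.493×10^-5 + 0.01987 = 0.5663 K/W
Q = ΔT/ΣR = (175 °C − 22.3 °C)/0.5663 = 269.6 W
From the inner boundary to the stainless steel/carbon steel interface, ΣR_partial = 0.5464 K/W.
T_interface = T_in − Q·ΣR_partial = 175 °C − (269.6)(0.5464) = 27.7 °C

T = 27.7 °C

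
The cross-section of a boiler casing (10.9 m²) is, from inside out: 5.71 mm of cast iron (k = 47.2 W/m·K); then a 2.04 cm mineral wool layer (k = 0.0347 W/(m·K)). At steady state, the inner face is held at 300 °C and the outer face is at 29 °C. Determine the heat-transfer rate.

Series thermal resistances, inner to outer:
  R_cast iron = L/(kA) = 0.00571/(47.2·10.9) = 1.110×10^-5 K/W
  R_mineral wool = L/(kA) = 0.0204/(0.0347·10.9) = 0.05394 K/W
ΣR = 1.110×10^-5 + 0.05394 = 0.05395 K/W
Q = ΔT/ΣR = (300 °C − 29 °C)/0.05395 = 5020 W

Q = 5020 W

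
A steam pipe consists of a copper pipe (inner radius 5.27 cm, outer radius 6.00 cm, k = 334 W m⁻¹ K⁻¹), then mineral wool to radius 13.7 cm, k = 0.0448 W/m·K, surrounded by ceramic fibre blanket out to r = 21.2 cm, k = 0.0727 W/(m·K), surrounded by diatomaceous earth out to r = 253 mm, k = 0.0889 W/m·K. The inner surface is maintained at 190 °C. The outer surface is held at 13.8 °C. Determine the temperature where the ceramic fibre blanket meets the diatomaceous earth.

T = 27.1 °C

Resistance network (inner→outer):
  R'_copper = ln(0.0600/0.0527)/(2πk) = 0.1297/(2π·334) = 6.182×10^-5 m·K/W
  R'_mineral wool = ln(0.137/0.0600)/(2πk) = 0.8256/(2π·0.0448) = 2.933 m·K/W
  R'_ceramic fibre blanket = ln(0.212/0.137)/(2πk) = 0.4366/(2π·0.0727) = 0.9558 m·K/W
  R'_diatomaceous earth = ln(0.253/0.212)/(2πk) = 0.1768/(2π·0.0889) = 0.3165 m·K/W
ΣR = 6.182×10^-5 + 2.933 + 0.9558 + 0.3165 = 4.205 m·K/W
Q' = ΔT/ΣR = (190 °C − 13.8 °C)/4.205 = 41.90 W/m
From the inner boundary to the ceramic fibre blanket/diatomaceous earth interface, ΣR_partial = 3.889 m·K/W.
T_interface = T_in − Q'·ΣR_partial = 190 °C − (41.90)(3.889) = 27.1 °C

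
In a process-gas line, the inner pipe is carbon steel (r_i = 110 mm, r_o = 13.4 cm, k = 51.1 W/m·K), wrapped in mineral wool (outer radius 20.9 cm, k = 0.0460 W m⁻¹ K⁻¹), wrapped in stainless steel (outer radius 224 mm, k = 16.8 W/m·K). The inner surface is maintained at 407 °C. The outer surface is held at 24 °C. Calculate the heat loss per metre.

Q' = 249 W/m

Resistance network (inner→outer):
  R'_carbon steel = ln(0.134/0.110)/(2πk) = 0.1974/(2π·51.1) = 6.147×10^-4 m·K/W
  R'_mineral wool = ln(0.209/0.134)/(2πk) = 0.4445/(2π·0.0460) = 1.538 m·K/W
  R'_stainless steel = ln(0.224/0.209)/(2πk) = 0.06931/(2π·16.8) = 6.566×10^-4 m·K/W
ΣR = 6.147×10^-4 + 1.538 + 6.566×10^-4 = 1.539 m·K/W
Q' = ΔT/ΣR = (407 °C − 24 °C)/1.539 = 249 W/m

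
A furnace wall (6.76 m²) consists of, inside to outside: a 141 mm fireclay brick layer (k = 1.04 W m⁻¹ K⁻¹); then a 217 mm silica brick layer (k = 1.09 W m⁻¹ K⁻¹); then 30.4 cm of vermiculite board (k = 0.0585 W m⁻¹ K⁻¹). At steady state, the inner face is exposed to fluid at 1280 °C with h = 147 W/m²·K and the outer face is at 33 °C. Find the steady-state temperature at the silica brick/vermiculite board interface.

T = 1203 °C

Resistance network (inner→outer):
  R_conv,in = 1/(hA) = 1/(147·6.76) = 0.001006 K/W
  R_fireclay brick = L/(kA) = 0.141/(1.04·6.76) = 0.02006 K/W
  R_silica brick = L/(kA) = 0.217/(1.09·6.76) = 0.02945 K/W
  R_vermiculite board = L/(kA) = 0.304/(0.0585·6.76) = 0.7687 K/W
ΣR = 0.001006 + 0.02006 + 0.02945 + 0.7687 = 0.8192 K/W
Q = ΔT/ΣR = (1280 °C − 33 °C)/0.8192 = 1522 W
From the inner boundary to the silica brick/vermiculite board interface, ΣR_partial = 0.05052 K/W.
T_interface = T_in − Q·ΣR_partial = 1280 °C − (1522)(0.05052) = 1203 °C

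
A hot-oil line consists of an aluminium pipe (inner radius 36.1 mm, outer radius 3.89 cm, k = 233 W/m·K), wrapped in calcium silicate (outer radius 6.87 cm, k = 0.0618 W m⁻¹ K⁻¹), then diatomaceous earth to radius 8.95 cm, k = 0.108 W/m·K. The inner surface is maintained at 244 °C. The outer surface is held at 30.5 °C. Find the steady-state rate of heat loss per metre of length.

Resistance network (inner→outer):
  R'_aluminium = ln(0.0389/0.0361)/(2πk) = 0.07470/(2π·233) = 5.103×10^-5 m·K/W
  R'_calcium silicate = ln(0.0687/0.0389)/(2πk) = 0.5688/(2π·0.0618) = 1.465 m·K/W
  R'_diatomaceous earth = ln(0.0895/0.0687)/(2πk) = 0.2645/(2π·0.108) = 0.3898 m·K/W
ΣR = 5.103×10^-5 + 1.465 + 0.3898 = 1.855 m·K/W
Q' = ΔT/ΣR = (244 °C − 30.5 °C)/1.855 = 115 W/m

Q' = 115 W/m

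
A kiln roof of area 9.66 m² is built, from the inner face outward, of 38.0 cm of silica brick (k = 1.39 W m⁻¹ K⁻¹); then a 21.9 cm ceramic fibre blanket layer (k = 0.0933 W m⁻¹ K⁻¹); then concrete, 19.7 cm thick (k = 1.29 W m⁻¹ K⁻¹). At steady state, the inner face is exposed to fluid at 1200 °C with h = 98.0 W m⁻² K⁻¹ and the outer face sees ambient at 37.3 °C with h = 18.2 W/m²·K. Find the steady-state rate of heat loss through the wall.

Q = 3960 W

Series thermal resistances, inner to outer:
  R_conv,in = 1/(hA) = 1/(98.0·9.66) = 0.001056 K/W
  R_silica brick = L/(kA) = 0.380/(1.39·9.66) = 0.02830 K/W
  R_ceramic fibre blanket = L/(kA) = 0.219/(0.0933·9.66) = 0.2430 K/W
  R_concrete = L/(kA) = 0.197/(1.29·9.66) = 0.01581 K/W
  R_conv,out = 1/(hA) = 1/(18.2·9.66) = 0.005688 K/W
ΣR = 0.001056 + 0.02830 + 0.2430 + 0.01581 + 0.005688 = 0.2939 K/W
Q = ΔT/ΣR = (1200 °C − 37.3 °C)/0.2939 = 3960 W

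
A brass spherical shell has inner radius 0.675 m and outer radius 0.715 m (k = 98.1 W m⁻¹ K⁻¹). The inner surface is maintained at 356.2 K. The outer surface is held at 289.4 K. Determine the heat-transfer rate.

Q = 4πk·ΔT/(1/r₁ − 1/r₂) = 4π × 98.1 × 66.8 / (1/0.675 − 1/0.715) = 9.94×10^5 W

Q = 994 kW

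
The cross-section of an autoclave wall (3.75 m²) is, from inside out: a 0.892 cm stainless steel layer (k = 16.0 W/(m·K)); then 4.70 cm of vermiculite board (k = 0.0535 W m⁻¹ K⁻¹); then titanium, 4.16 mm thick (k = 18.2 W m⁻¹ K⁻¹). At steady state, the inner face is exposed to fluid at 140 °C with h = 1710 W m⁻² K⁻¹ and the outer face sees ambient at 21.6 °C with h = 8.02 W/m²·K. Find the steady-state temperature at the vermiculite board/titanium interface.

Series thermal resistances, inner to outer:
  R_conv,in = 1/(hA) = 1/(1710·3.75) = 1.559×10^-4 K/W
  R_stainless steel = L/(kA) = 0.00892/(16.0·3.75) = 1.487×10^-4 K/W
  R_vermiculite board = L/(kA) = 0.0470/(0.0535·3.75) = 0.2343 K/W
  R_titanium = L/(kA) = 0.00416/(18.2·3.75) = 6.095×10^-5 K/W
  R_conv,out = 1/(hA) = 1/(8.02·3.75) = 0.03325 K/W
ΣR = 1.559×10^-4 + 1.487×10^-4 + 0.2343 + 6.095×10^-5 + 0.03325 = 0.2679 K/W
Q = ΔT/ΣR = (140 °C − 21.6 °C)/0.2679 = 442.0 W
From the inner boundary to the vermiculite board/titanium interface, ΣR_partial = 0.2346 K/W.
T_interface = T_in − Q·ΣR_partial = 140 °C − (442.0)(0.2346) = 36.3 °C

T = 36.3 °C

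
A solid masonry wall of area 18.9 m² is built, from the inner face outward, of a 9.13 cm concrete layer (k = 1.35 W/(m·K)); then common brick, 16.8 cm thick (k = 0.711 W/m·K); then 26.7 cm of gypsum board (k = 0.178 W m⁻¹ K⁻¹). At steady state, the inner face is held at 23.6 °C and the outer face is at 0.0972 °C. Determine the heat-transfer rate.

Resistance network (inner→outer):
  R_concrete = L/(kA) = 0.0913/(1.35·18.9) = 0.003578 K/W
  R_common brick = L/(kA) = 0.168/(0.711·18.9) = 0.01250 K/W
  R_gypsum board = L/(kA) = 0.267/(0.178·18.9) = 0.07937 K/W
ΣR = 0.003578 + 0.01250 + 0.07937 = 0.09545 K/W
Q = ΔT/ΣR = (23.6 °C − 0.0972 °C)/0.09545 = 246 W

Q = 246 W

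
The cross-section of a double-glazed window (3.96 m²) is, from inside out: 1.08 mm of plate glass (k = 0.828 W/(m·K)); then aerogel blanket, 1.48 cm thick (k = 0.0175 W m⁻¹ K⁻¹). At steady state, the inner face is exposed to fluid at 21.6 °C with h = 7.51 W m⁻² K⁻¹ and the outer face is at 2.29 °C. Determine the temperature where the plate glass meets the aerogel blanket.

T = 19.0 °C

Series thermal resistances, inner to outer:
  R_conv,in = 1/(hA) = 1/(7.51·3.96) = 0.03363 K/W
  R_plate glass = L/(kA) = 0.00108/(0.828·3.96) = 3.294×10^-4 K/W
  R_aerogel blanket = L/(kA) = 0.0148/(0.0175·3.96) = 0.2136 K/W
ΣR = 0.03363 + 3.294×10^-4 + 0.2136 = 0.2476 K/W
Q = ΔT/ΣR = (21.6 °C − 2.29 °C)/0.2476 = 77.99 W
From the inner boundary to the plate glass/aerogel blanket interface, ΣR_partial = 0.03396 K/W.
T_interface = T_in − Q·ΣR_partial = 21.6 °C − (77.99)(0.03396) = 19.0 °C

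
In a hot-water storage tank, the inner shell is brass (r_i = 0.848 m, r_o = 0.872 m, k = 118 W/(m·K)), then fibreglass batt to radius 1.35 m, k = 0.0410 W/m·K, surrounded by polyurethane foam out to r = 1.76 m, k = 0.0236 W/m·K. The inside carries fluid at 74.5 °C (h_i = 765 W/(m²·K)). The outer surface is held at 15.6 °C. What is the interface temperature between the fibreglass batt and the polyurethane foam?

Series thermal resistances, inner to outer:
  R_conv,in = 1/(4πr²h) = 1/(4π·0.848²·765) = 1.447×10^-4 K/W
  R_brass = (1/0.848 − 1/0.872)/(4πk) = 0.03246/(4π·118) = 2.189×10^-5 K/W
  R_fibreglass batt = (1/0.872 − 1/1.35)/(4πk) = 0.4060/(4π·0.0410) = 0.7881 K/W
  R_polyurethane foam = (1/1.35 − 1/1.76)/(4πk) = 0.1726/(4π·0.0236) = 0.5819 K/W
ΣR = 1.447×10^-4 + 2.189×10^-5 + 0.7881 + 0.5819 = 1.370 K/W
Q = ΔT/ΣR = (74.5 °C − 15.6 °C)/1.370 = 42.99 W
From the inner boundary to the fibreglass batt/polyurethane foam interface, ΣR_partial = 0.7883 K/W.
T_interface = T_in − Q·ΣR_partial = 74.5 °C − (42.99)(0.7883) = 40.6 °C

T = 40.6 °C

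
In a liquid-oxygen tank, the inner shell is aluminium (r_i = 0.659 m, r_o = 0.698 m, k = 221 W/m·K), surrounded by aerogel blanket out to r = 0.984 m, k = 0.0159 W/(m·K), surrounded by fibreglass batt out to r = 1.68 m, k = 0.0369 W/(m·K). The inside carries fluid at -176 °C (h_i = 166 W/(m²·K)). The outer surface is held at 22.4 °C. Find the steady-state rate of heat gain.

Treat each layer as a resistance in series:
  R_conv,in = 1/(4πr²h) = 1/(4π·0.659²·166) = 0.001104 K/W
  R_aluminium = (1/0.659 − 1/0.698)/(4πk) = 0.08479/(4π·221) = 3.053×10^-5 K/W
  R_aerogel blanket = (1/0.698 − 1/0.984)/(4πk) = 0.4164/(4π·0.0159) = 2.084 K/W
  R_fibreglass batt = (1/0.984 − 1/1.68)/(4πk) = 0.4210/(4π·0.0369) = 0.9080 K/W
ΣR = 0.001104 + 3.053×10^-5 + 2.084 + 0.9080 = 2.993 K/W
Q = ΔT/ΣR = (-176 °C − 22.4 °C)/2.993 = -66.3 W
(Negative Q ⇒ heat flows inward; heat gain = 66.3 W.)

Q = 66.3 W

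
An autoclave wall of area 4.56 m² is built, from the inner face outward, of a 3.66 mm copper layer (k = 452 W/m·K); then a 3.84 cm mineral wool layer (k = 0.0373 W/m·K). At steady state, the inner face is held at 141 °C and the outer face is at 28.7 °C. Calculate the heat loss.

Resistance network (inner→outer):
  R_copper = L/(kA) = 0.00366/(452·4.56) = 1.776×10^-6 K/W
  R_mineral wool = L/(kA) = 0.0384/(0.0373·4.56) = 0.2258 K/W
ΣR = 1.776×10^-6 + 0.2258 = 0.2258 K/W
Q = ΔT/ΣR = (141 °C − 28.7 °C)/0.2258 = 497 W

Q = 497 W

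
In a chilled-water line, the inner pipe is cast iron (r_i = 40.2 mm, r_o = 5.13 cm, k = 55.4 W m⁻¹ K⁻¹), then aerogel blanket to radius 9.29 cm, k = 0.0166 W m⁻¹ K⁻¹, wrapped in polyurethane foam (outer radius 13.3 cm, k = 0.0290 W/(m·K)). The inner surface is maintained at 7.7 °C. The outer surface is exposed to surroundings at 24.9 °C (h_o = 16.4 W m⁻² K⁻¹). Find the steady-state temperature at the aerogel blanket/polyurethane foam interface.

Resistance network (inner→outer):
  R'_cast iron = ln(0.0513/0.0402)/(2πk) = 0.2438/(2π·55.4) = 7.005×10^-4 m·K/W
  R'_aerogel blanket = ln(0.0929/0.0513)/(2πk) = 0.5938/(2π·0.0166) = 5.693 m·K/W
  R'_polyurethane foam = ln(0.133/0.0929)/(2πk) = 0.3588/(2π·0.0290) = 1.969 m·K/W
  R'_conv,out = 1/(2πr h) = 1/(2π·0.133·16.4) = 0.07297 m·K/W
ΣR = 7.005×10^-4 + 5.693 + 1.969 + 0.07297 = 7.736 m·K/W
Q' = ΔT/ΣR = (7.7 °C − 24.9 °C)/7.736 = -2.223 W/m
From the inner boundary to the aerogel blanket/polyurethane foam interface, ΣR_partial = 5.694 m·K/W.
T_interface = T_in − Q'·ΣR_partial = 7.7 °C − (-2.223)(5.694) = 20.4 °C

T = 20.4 °C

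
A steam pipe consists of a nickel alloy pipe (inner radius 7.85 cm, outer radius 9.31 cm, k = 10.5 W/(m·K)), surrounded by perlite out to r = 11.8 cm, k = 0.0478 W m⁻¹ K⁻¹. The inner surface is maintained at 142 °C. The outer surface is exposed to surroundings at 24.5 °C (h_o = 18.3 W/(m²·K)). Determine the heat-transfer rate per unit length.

Q' = 136 W/m

Series thermal resistances, inner to outer:
  R'_nickel alloy = ln(0.0931/0.0785)/(2πk) = 0.1706/(2π·10.5) = 0.002586 m·K/W
  R'_perlite = ln(0.118/0.0931)/(2πk) = 0.2370/(2π·0.0478) = 0.7892 m·K/W
  R'_conv,out = 1/(2πr h) = 1/(2π·0.118·18.3) = 0.07370 m·K/W
ΣR = 0.002586 + 0.7892 + 0.07370 = 0.8655 m·K/W
Q' = ΔT/ΣR = (142 °C − 24.5 °C)/0.8655 = 136 W/m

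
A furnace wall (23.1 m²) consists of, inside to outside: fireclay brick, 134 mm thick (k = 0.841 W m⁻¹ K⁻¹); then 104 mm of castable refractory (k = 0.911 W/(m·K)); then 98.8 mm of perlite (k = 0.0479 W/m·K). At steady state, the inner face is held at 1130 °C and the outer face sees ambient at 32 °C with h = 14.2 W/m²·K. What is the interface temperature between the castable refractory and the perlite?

T = 1005 °C

Treat each layer as a resistance in series:
  R_fireclay brick = L/(kA) = 0.134/(0.841·23.1) = 0.006898 K/W
  R_castable refractory = L/(kA) = 0.104/(0.911·23.1) = 0.004942 K/W
  R_perlite = L/(kA) = 0.0988/(0.0479·23.1) = 0.08929 K/W
  R_conv,out = 1/(hA) = 1/(14.2·23.1) = 0.003049 K/W
ΣR = 0.006898 + 0.004942 + 0.08929 + 0.003049 = 0.1042 K/W
Q = ΔT/ΣR = (1130 °C − 32 °C)/0.1042 = 10540 W
From the inner boundary to the castable refractory/perlite interface, ΣR_partial = 0.01184 K/W.
T_interface = T_in − Q·ΣR_partial = 1130 °C − (10540)(0.01184) = 1005 °C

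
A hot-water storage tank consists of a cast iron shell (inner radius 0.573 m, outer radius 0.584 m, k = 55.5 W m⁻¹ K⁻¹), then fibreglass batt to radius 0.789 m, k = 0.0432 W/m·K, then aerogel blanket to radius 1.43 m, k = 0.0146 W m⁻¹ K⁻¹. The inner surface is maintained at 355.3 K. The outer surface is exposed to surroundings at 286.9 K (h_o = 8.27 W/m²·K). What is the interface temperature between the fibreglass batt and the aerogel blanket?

Treat each layer as a resistance in series:
  R_cast iron = (1/0.573 − 1/0.584)/(4πk) = 0.03287/(4π·55.5) = 4.713×10^-5 K/W
  R_fibreglass batt = (1/0.584 − 1/0.789)/(4πk) = 0.4449/(4π·0.0432) = 0.8195 K/W
  R_aerogel blanket = (1/0.789 − 1/1.43)/(4πk) = 0.5681/(4π·0.0146) = 3.097 K/W
  R_conv,out = 1/(4πr²h) = 1/(4π·1.43²·8.27) = 0.004706 K/W
ΣR = 4.713×10^-5 + 0.8195 + 3.097 + 0.004706 = 3.921 K/W
Q = ΔT/ΣR = (355.3 K − 286.9 K)/3.921 = 17.44 W
From the inner boundary to the fibreglass batt/aerogel blanket interface, ΣR_partial = 0.8195 K/W.
T_interface = T_in − Q·ΣR_partial = 355.3 K − (17.44)(0.8195) = 341.0 K

T = 341.0 K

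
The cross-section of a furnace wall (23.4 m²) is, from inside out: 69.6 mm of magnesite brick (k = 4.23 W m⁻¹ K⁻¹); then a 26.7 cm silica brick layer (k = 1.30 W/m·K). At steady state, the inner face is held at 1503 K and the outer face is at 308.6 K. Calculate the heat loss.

Q = 1.26×10^5 W

Resistance network (inner→outer):
  R_magnesite brick = L/(kA) = 0.0696/(4.23·23.4) = 7.032×10^-4 K/W
  R_silica brick = L/(kA) = 0.267/(1.30·23.4) = 0.008777 K/W
ΣR = 7.032×10^-4 + 0.008777 = 0.009480 K/W
Q = ΔT/ΣR = (1503 K − 308.6 K)/0.009480 = 1.26×10^5 W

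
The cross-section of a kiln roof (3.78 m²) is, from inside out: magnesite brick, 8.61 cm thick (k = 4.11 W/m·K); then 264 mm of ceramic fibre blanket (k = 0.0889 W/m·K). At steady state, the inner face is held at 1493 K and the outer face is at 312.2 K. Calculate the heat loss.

Resistance network (inner→outer):
  R_magnesite brick = L/(kA) = 0.0861/(4.11·3.78) = 0.005542 K/W
  R_ceramic fibre blanket = L/(kA) = 0.264/(0.0889·3.78) = 0.7856 K/W
ΣR = 0.005542 + 0.7856 = 0.7911 K/W
Q = ΔT/ΣR = (1493 K − 312.2 K)/0.7911 = 1490 W

Q = 1490 W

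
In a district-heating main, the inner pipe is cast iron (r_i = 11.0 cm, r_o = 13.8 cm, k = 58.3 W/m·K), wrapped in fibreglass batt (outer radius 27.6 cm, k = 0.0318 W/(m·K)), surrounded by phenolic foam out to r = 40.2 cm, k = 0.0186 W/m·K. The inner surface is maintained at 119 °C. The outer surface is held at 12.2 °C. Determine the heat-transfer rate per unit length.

Resistance network (inner→outer):
  R'_cast iron = ln(0.138/0.110)/(2πk) = 0.2268/(2π·58.3) = 6.191×10^-4 m·K/W
  R'_fibreglass batt = ln(0.276/0.138)/(2πk) = 0.6931/(2π·0.0318) = 3.469 m·K/W
  R'_phenolic foam = ln(0.402/0.276)/(2πk) = 0.3761/(2π·0.0186) = 3.218 m·K/W
ΣR = 6.191×10^-4 + 3.469 + 3.218 = 6.688 m·K/W
Q' = ΔT/ΣR = (119 °C − 12.2 °C)/6.688 = 16.0 W/m

Q' = 16.0 W/m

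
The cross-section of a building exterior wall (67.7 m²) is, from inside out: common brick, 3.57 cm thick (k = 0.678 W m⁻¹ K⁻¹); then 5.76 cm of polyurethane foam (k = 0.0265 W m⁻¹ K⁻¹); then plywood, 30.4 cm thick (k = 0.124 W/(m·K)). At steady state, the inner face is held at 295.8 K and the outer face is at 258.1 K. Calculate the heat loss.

Q = 546 W

Treat each layer as a resistance in series:
  R_common brick = L/(kA) = 0.0357/(0.678·67.7) = 7.778×10^-4 K/W
  R_polyurethane foam = L/(kA) = 0.0576/(0.0265·67.7) = 0.03211 K/W
  R_plywood = L/(kA) = 0.304/(0.124·67.7) = 0.03621 K/W
ΣR = 7.778×10^-4 + 0.03211 + 0.03621 = 0.06910 K/W
Q = ΔT/ΣR = (295.8 K − 258.1 K)/0.06910 = 546 W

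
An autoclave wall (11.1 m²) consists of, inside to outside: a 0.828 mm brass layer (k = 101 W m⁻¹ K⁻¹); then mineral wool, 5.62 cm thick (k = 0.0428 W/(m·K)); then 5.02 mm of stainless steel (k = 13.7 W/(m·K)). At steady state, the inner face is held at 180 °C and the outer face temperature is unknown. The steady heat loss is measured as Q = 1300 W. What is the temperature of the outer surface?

T_out = 26.2 °C

Series resistances:
  R_brass = L/(kA) = 8.28×10^-4/(101·11.1) = 7.386×10^-7 K/W
  R_mineral wool = L/(kA) = 0.0562/(0.0428·11.1) = 0.1183 K/W
  R_stainless steel = L/(kA) = 0.00502/(13.7·11.1) = 3.301×10^-5 K/W
ΣR = 0.1183 K/W
ΔT = Q·ΣR = 1300 × 0.1183 = 153.8 K
Heat flows outward, so T_out = T_in − ΔT = 180 − 153.8 = 26.2 °C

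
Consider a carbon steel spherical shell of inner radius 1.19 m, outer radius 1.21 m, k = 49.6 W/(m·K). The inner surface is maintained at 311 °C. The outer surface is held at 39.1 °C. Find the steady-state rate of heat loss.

Q = 12200 kW

Q = 4πk·ΔT/(1/r₁ − 1/r₂) = 4π × 49.6 × 271.9 / (1/1.19 − 1/1.21) = 1.22×10^7 W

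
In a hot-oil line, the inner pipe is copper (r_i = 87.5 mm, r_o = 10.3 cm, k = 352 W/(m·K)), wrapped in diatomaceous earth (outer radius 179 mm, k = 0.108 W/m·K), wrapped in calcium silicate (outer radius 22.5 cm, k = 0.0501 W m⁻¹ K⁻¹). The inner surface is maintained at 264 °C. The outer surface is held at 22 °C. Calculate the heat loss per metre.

Treat each layer as a resistance in series:
  R'_copper = ln(0.103/0.0875)/(2πk) = 0.1631/(2π·352) = 7.374×10^-5 m·K/W
  R'_diatomaceous earth = ln(0.179/0.103)/(2πk) = 0.5527/(2π·0.108) = 0.8144 m·K/W
  R'_calcium silicate = ln(0.225/0.179)/(2πk) = 0.2287/(2π·0.0501) = 0.7266 m·K/W
ΣR = 7.374×10^-5 + 0.8144 + 0.7266 = 1.541 m·K/W
Q' = ΔT/ΣR = (264 °C − 22 °C)/1.541 = 157 W/m

Q' = 157 W/m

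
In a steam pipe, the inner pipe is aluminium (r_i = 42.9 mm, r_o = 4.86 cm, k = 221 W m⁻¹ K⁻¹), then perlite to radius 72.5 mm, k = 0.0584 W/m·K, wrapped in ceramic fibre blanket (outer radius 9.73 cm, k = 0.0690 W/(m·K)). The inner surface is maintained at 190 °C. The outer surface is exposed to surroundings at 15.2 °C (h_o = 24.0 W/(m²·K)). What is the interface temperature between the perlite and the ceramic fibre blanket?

T = 86.3 °C

Series thermal resistances, inner to outer:
  R'_aluminium = ln(0.0486/0.0429)/(2πk) = 0.1248/(2π·221) = 8.984×10^-5 m·K/W
  R'_perlite = ln(0.0725/0.0486)/(2πk) = 0.4000/(2π·0.0584) = 1.090 m·K/W
  R'_ceramic fibre blanket = ln(0.0973/0.0725)/(2πk) = 0.2942/(2π·0.0690) = 0.6786 m·K/W
  R'_conv,out = 1/(2πr h) = 1/(2π·0.0973·24.0) = 0.06815 m·K/W
ΣR = 8.984×10^-5 + 1.090 + 0.6786 + 0.06815 = 1.837 m·K/W
Q' = ΔT/ΣR = (190 °C − 15.2 °C)/1.837 = 95.16 W/m
From the inner boundary to the perlite/ceramic fibre blanket interface, ΣR_partial = 1.090 m·K/W.
T_interface = T_in − Q'·ΣR_partial = 190 °C − (95.16)(1.090) = 86.3 °C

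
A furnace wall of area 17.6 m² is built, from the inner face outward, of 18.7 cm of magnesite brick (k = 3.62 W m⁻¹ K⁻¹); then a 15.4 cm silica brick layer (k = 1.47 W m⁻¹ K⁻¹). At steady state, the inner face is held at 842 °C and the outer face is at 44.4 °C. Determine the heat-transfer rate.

Q = 89700 W

Series thermal resistances, inner to outer:
  R_magnesite brick = L/(kA) = 0.187/(3.62·17.6) = 0.002935 K/W
  R_silica brick = L/(kA) = 0.154/(1.47·17.6) = 0.005952 K/W
ΣR = 0.002935 + 0.005952 = 0.008887 K/W
Q = ΔT/ΣR = (842 °C − 44.4 °C)/0.008887 = 89700 W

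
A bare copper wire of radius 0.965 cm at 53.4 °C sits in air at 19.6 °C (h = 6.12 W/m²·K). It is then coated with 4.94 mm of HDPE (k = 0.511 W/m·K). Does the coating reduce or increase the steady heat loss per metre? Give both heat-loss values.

Critical radius for a cylinder: r_cr = k/h = 0.0835 m = 8.35 cm.
Outer radius after coating: r₂ = 0.00965 + 0.00494 = 0.01459 m.
Since r₁ < r_cr and r₂ ≤ r_cr, the coating moves toward the maximum at r_cr — heat loss rises.
Bare: R = 1/(2πr₁h) = 2.695 m·K/W; Q = 33.8/2.695 = 12.5 W/m.
Coated: R = R_cond + R_conv = 1.911 m·K/W; Q = 33.8/1.911 = 17.7 W/m.

increases: 12.5 → 17.7 W/m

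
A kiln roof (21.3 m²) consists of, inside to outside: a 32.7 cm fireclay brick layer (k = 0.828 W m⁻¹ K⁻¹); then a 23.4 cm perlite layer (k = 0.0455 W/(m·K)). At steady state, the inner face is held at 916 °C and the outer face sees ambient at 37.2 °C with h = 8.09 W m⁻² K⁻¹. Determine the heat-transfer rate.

Treat each layer as a resistance in series:
  R_fireclay brick = L/(kA) = 0.327/(0.828·21.3) = 0.01854 K/W
  R_perlite = L/(kA) = 0.234/(0.0455·21.3) = 0.2414 K/W
  R_conv,out = 1/(hA) = 1/(8.09·21.3) = 0.005803 K/W
ΣR = 0.01854 + 0.2414 + 0.005803 = 0.2657 K/W
Q = ΔT/ΣR = (916 °C − 37.2 °C)/0.2657 = 3310 W

Q = 3.31 kW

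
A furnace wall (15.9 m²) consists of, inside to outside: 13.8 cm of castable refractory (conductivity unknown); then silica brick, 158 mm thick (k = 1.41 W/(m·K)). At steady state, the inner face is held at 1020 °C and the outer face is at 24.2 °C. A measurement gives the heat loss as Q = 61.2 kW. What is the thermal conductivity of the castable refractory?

k = 0.941 W/m·K

ΣR = ΔT/Q = |1020 − 24.2|/61200 = 0.01627 K/W
Known resistances:
  R_silica brick = L/(kA) = 0.158/(1.41·15.9) = 0.007048 K/W
R_castable refractory = ΣR − ΣR_known = 0.01627 − 0.007048 = 0.009222 K/W
L/(kA) = 0.009222 ⇒ k = 0.138/(0.009222·15.9) = 0.941 W/m·K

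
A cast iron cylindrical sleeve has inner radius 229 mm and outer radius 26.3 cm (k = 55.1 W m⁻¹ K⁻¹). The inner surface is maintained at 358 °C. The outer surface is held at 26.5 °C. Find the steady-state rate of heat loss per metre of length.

Q' = 829 kW/m

Q' = 2πk·ΔT/ln(r₂/r₁) = 2π × 55.1 × 331.5 / ln(0.263/0.229) = 8.29×10^5 W/m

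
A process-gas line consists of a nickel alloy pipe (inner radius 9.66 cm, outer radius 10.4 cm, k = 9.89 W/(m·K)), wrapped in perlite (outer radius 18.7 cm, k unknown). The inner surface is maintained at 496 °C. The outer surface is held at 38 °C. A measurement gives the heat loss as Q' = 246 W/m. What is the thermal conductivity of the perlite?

k = 0.0502 W/m·K

ΣR = ΔT/Q' = |496 − 38|/246 = 1.862 m·K/W
Known resistances:
  R'_nickel alloy = ln(0.104/0.0966)/(2πk) = 0.07381/(2π·9.89) = 0.001188 m·K/W
R_perlite = ΣR − ΣR_known = 1.862 − 0.001188 = 1.861 m·K/W
ln(r₂/r₁)/(2πk) = 1.861 ⇒ k = 0.5867/(2π·1.861) = 0.0502 W/m·K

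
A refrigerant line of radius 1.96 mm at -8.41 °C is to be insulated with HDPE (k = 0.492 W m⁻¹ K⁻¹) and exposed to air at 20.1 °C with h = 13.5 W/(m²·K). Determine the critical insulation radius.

For a cylinder, r_cr = k_ins/h = 0.492/13.5 = 0.0364 m = 3.64 cm

r_cr = 3.64 cm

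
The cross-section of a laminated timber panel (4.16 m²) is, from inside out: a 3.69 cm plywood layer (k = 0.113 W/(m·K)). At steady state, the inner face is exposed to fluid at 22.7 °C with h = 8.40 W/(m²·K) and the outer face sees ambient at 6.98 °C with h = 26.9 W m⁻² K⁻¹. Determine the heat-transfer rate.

Q = 135 W

Resistance network (inner→outer):
  R_conv,in = 1/(hA) = 1/(8.40·4.16) = 0.02862 K/W
  R_plywood = L/(kA) = 0.0369/(0.113·4.16) = 0.07850 K/W
  R_conv,out = 1/(hA) = 1/(26.9·4.16) = 0.008936 K/W
ΣR = 0.02862 + 0.07850 + 0.008936 = 0.1161 K/W
Q = ΔT/ΣR = (22.7 °C − 6.98 °C)/0.1161 = 135 W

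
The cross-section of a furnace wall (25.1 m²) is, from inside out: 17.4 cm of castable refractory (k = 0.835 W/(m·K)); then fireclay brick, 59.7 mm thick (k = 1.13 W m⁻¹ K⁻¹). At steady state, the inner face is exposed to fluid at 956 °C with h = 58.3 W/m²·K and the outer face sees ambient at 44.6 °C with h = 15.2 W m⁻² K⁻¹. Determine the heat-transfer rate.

Q = 66.5 kW

Resistance network (inner→outer):
  R_conv,in = 1/(hA) = 1/(58.3·25.1) = 6.834×10^-4 K/W
  R_castable refractory = L/(kA) = 0.174/(0.835·25.1) = 0.008302 K/W
  R_fireclay brick = L/(kA) = 0.0597/(1.13·25.1) = 0.002105 K/W
  R_conv,out = 1/(hA) = 1/(15.2·25.1) = 0.002621 K/W
ΣR = 6.834×10^-4 + 0.008302 + 0.002105 + 0.002621 = 0.01371 K/W
Q = ΔT/ΣR = (956 °C − 44.6 °C)/0.01371 = 66500 W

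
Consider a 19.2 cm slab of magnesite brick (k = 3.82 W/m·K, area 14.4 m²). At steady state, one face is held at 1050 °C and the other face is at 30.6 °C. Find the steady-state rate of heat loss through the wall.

Q = 292 kW

Q = kA·ΔT/L = 3.82 × 14.4 × |1050 °C − 30.6 °C| / 0.192 = 2.92×10^5 W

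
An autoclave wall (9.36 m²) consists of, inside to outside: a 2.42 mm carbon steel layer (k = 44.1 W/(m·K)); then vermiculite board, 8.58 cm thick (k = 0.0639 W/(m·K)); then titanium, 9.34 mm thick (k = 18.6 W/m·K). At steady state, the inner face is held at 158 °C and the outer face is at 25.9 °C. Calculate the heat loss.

Q = 920 W

Treat each layer as a resistance in series:
  R_carbon steel = L/(kA) = 0.00242/(44.1·9.36) = 5.863×10^-6 K/W
  R_vermiculite board = L/(kA) = 0.0858/(0.0639·9.36) = 0.1435 K/W
  R_titanium = L/(kA) = 0.00934/(18.6·9.36) = 5.365×10^-5 K/W
ΣR = 5.863×10^-6 + 0.1435 + 5.365×10^-5 = 0.1436 K/W
Q = ΔT/ΣR = (158 °C − 25.9 °C)/0.1436 = 920 W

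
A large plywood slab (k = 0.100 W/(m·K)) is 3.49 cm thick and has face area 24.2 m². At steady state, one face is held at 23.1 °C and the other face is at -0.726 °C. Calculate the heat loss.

Q = 1650 W

Q = kA·ΔT/L = 0.100 × 24.2 × |23.1 °C − -0.726 °C| / 0.0349 = 1650 W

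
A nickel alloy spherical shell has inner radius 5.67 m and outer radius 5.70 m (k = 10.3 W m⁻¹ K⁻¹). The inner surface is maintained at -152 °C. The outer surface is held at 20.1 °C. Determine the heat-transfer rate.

Q = 4πk·ΔT/(1/r₁ − 1/r₂) = 4π × 10.3 × 172.1 / (1/5.67 − 1/5.70) = 2.40×10^7 W

Q = 2.40×10^7 W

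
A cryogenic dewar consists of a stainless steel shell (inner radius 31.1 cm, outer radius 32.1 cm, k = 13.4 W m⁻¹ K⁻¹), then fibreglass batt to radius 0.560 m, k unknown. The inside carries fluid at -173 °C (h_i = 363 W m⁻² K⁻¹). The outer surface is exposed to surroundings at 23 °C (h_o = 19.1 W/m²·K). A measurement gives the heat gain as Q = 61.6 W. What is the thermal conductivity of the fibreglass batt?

ΣR = ΔT/Q = |-173 − 23|/61.6 = 3.182 K/W
Known resistances:
  R_conv,in = 1/(4πr²h) = 1/(4π·0.311²·363) = 0.002267 K/W
  R_stainless steel = (1/0.311 − 1/0.321)/(4πk) = 0.1002/(4π·13.4) = 5.949×10^-4 K/W
  R_conv,out = 1/(4πr²h) = 1/(4π·0.560²·19.1) = 0.01329 K/W
R_fibreglass batt = ΣR − ΣR_known = 3.182 − 0.01615 = 3.166 K/W
(1/r₁−1/r₂)/(4πk) = 3.166 ⇒ k = 1.330/(4π·3.166) = 0.0334 W/m·K

k = 0.0334 W/m·K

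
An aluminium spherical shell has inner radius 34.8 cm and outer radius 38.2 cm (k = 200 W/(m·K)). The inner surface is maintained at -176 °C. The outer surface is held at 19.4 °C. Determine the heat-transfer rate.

Q = 1920 kW

Q = 4πk·ΔT/(1/r₁ − 1/r₂) = 4π × 200 × 195.4 / (1/0.348 − 1/0.382) = 1.92×10^6 W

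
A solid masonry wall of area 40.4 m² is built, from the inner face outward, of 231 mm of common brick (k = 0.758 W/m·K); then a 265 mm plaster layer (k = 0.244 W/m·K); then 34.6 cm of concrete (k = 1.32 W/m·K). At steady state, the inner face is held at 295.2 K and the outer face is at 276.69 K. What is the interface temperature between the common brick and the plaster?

T = 291.8 K

Resistance network (inner→outer):
  R_common brick = L/(kA) = 0.231/(0.758·40.4) = 0.007543 K/W
  R_plaster = L/(kA) = 0.265/(0.244·40.4) = 0.02688 K/W
  R_concrete = L/(kA) = 0.346/(1.32·40.4) = 0.006488 K/W
ΣR = 0.007543 + 0.02688 + 0.006488 = 0.04091 K/W
Q = ΔT/ΣR = (295.2 K − 276.69 K)/0.04091 = 452.5 W
From the inner boundary to the common brick/plaster interface, ΣR_partial = 0.007543 K/W.
T_interface = T_in − Q·ΣR_partial = 295.2 K − (452.5)(0.007543) = 291.8 K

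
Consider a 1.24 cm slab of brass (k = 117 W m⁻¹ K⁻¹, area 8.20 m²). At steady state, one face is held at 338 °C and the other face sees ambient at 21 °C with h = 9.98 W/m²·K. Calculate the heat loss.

Series thermal resistances, inner to outer:
  R_brass = L/(kA) = 0.0124/(117·8.20) = 1.292×10^-5 K/W
  R_conv,out = 1/(hA) = 1/(9.98·8.20) = 0.01222 K/W
ΣR = 1.292×10^-5 + 0.01222 = 0.01223 K/W
Q = ΔT/ΣR = (338 °C − 21 °C)/0.01223 = 25900 W

Q = 25.9 kW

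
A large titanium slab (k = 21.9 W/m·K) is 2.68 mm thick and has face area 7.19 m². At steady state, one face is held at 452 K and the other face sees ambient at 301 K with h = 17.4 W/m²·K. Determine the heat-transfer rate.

Q = 18.9 kW

Treat each layer as a resistance in series:
  R_titanium = L/(kA) = 0.00268/(21.9·7.19) = 1.702×10^-5 K/W
  R_conv,out = 1/(hA) = 1/(17.4·7.19) = 0.007993 K/W
ΣR = 1.702×10^-5 + 0.007993 = 0.008010 K/W
Q = ΔT/ΣR = (452 K − 301 K)/0.008010 = 18900 W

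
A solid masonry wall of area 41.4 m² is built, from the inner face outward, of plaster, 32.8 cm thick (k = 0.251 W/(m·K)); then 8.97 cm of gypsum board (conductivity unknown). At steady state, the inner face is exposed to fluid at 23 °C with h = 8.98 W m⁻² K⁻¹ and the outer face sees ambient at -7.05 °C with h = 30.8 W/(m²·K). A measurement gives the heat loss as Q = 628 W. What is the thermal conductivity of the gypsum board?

ΣR = ΔT/Q = |23 − -7.05|/628 = 0.04785 K/W
Known resistances:
  R_conv,in = 1/(hA) = 1/(8.98·41.4) = 0.002690 K/W
  R_plaster = L/(kA) = 0.328/(0.251·41.4) = 0.03156 K/W
  R_conv,out = 1/(hA) = 1/(30.8·41.4) = 7.842×10^-4 K/W
R_gypsum board = ΣR − ΣR_known = 0.04785 − 0.03503 = 0.01282 K/W
L/(kA) = 0.01282 ⇒ k = 0.0897/(0.01282·41.4) = 0.169 W/m·K

k = 0.169 W/m·K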